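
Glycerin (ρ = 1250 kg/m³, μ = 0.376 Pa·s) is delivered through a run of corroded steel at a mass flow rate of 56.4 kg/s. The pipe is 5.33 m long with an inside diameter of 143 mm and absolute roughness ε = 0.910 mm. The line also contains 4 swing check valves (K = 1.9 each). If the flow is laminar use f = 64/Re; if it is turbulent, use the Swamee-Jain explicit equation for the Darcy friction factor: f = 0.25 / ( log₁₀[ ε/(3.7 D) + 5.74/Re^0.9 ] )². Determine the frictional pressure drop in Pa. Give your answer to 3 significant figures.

A = πD²/4 = π(0.143)²/4 = 0.01606 m²; mean velocity V = ṁ/(ρA) = 56.4/(1250 · 0.01606) = 2.809 m/s.
Reynolds number Re = ρVD/μ = 1250 · 2.809 · 0.143 / 0.376 = 1336.
Re < 2300 → laminar flow, so f = 64/Re = 64/1336 = 0.04792 (the turbulent correlation is not needed).
Total minor-loss coefficient ΣK = 4·1.9 = 7.6.
ΔP = [f·L/D + ΣK]·(ρV²/2) = [0.04792·5.33/0.143 + 7.6]·(1250·2.809²/2) = [1.786 + 7.6]·4933 = 4.63e+04 Pa.

ΔP ≈ 46300 Pa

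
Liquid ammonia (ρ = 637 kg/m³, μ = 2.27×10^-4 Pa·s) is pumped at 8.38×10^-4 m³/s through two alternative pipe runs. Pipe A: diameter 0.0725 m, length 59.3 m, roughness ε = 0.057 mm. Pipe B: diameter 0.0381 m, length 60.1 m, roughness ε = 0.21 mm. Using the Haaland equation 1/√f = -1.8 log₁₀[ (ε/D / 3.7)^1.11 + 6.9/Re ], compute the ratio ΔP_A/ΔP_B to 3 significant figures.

Pipe A: V = Q/A = 0.000838/0.004128 = 0.203 m/s; Re = 4.13e+04; ε/D = 0.000786; Haaland → f = 0.02381; ΔP_A = f(L/D)(ρV²/2) = 255.6 Pa.
Pipe B: V = Q/A = 0.000838/0.00114 = 0.735 m/s; Re = 7.859e+04; ε/D = 0.00551; Haaland → f = 0.03236; ΔP_B = f(L/D)(ρV²/2) = 8783 Pa.
ΔP_A/ΔP_B = 255.6/8783 = 0.0291.

ΔP_A/ΔP_B ≈ 0.0291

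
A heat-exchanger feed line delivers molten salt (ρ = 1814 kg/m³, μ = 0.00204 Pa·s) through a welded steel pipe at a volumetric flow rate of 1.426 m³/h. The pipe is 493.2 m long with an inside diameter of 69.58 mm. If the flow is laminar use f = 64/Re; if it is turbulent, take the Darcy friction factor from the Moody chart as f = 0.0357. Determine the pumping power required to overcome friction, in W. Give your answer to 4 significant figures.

P ≈ 0.9866 W

Q = 1.426 m³/h = 1.426/3600 = 0.0003961 m³/s.
Cross-sectional area A = πD²/4 = π(0.06958)²/4 = 0.003802 m²; mean velocity V = Q/A = 0.0003961/0.003802 = 0.1042 m/s.
Reynolds number Re = ρVD/μ = 1814 · 0.1042 · 0.06958 / 0.00204 = 6445.
Re > 4000 → turbulent; use the Moody-chart value f = 0.0357.
Darcy-Weisbach: ΔP = f(L/D)(ρV²/2) = 0.0357·(493.2/0.06958)·(1814·0.1042²/2) = 0.0357·7088·9.843 = 2491 Pa.
Pumping power P = QΔP = 0.0003961·2491 = 0.98662 W = 0.9866 W.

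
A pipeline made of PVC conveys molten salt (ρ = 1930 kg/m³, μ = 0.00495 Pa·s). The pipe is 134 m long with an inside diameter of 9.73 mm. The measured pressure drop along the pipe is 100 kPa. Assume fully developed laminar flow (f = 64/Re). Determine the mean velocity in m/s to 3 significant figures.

For laminar flow, f = 64/Re with Re = ρVD/μ, so Darcy-Weisbach reduces to ΔP = 32μLV/D². Solving for V: V = ΔP·D²/(32μL) = 1e+05·(0.00973)²/(32·0.00495·134) = 0.446 m/s.
Check: Re = ρVD/μ = 1930·0.446·0.00973/0.00495 = 1692 < 2300, so the laminar assumption holds.

V ≈ 0.446 m/s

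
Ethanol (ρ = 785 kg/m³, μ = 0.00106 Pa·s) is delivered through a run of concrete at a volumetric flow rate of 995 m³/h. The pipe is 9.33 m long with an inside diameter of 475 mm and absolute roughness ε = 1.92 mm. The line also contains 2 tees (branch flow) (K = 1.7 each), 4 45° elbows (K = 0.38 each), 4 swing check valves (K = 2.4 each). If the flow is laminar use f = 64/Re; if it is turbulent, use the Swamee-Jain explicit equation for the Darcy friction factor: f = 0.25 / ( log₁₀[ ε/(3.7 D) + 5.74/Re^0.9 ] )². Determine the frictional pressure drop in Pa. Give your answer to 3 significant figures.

Q = 995 m³/h = 995/3600 = 0.2764 m³/s.
Cross-sectional area A = πD²/4 = π(0.475)²/4 = 0.1772 m²; mean velocity V = Q/A = 0.2764/0.1772 = 1.56 m/s.
Reynolds number Re = ρVD/μ = 785 · 1.56 · 0.475 / 0.00106 = 5.487e+05.
Re > 4000 → turbulent. Relative roughness ε/D = 0.00192/0.475 = 0.00404. Swamee-Jain: f = 0.25/(log₁₀[0.00404/3.7 + 5.74/5.487e+05^0.9])² = 0.25/(log₁₀[0.00109 + 3.92e-05])² = 0.25/(-2.946)² = 0.0288.
Total minor-loss coefficient ΣK = 2·1.7 + 4·0.38 + 4·2.4 = 14.5.
ΔP = [f·L/D + ΣK]·(ρV²/2) = [0.0288·9.33/0.475 + 14.5]·(785·1.56²/2) = [0.5657 + 14.5]·954.8 = 1.44e+04 Pa.

ΔP ≈ 14400 Pa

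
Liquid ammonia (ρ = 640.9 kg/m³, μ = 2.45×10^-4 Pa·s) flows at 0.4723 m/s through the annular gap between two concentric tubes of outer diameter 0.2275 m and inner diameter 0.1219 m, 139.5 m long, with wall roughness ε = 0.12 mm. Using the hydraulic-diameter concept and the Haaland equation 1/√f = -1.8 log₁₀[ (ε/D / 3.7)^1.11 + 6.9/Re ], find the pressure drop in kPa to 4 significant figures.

ΔP ≈ 2.076 kPa

Hydraulic diameter D_h = 4A/P = D_o - D_i = 0.2275 - 0.1219 = 0.1056 m.
Re = ρVD_h/μ = 640.9·0.4723·0.1056/0.000245 = 1.305e+05.
ε/D_h = 0.00012/0.1056 = 0.00114; Haaland gives 1/√f = -1.8 log₁₀[0.000126+5.29e-05] = 6.745, so f = 0.02198.
ΔP = f(L/D_h)(ρV²/2) = 0.02198·139.5/0.1056·71.48 = 2076 Pa.
ΔP = 2.076 kPa.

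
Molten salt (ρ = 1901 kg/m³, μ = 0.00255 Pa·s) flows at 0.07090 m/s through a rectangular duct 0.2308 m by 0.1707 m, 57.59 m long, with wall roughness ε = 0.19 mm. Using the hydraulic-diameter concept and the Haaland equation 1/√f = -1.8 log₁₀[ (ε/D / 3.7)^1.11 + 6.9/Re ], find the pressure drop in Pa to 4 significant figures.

Hydraulic diameter D_h = 4A/P = 4·(0.2308·0.1707)/(2·(0.2308+0.1707)) = 0.1576/0.803 = 0.1963 m.
Re = ρVD_h/μ = 1901·0.0709·0.1963/0.00255 = 1.037e+04.
ε/D_h = 0.00019/0.1963 = 0.000968; Haaland gives 1/√f = -1.8 log₁₀[0.000106+0.000665] = 5.604, so f = 0.03185.
ΔP = f(L/D_h)(ρV²/2) = 0.03185·57.59/0.1963·4.778 = 44.65 Pa.

ΔP ≈ 44.65 Pa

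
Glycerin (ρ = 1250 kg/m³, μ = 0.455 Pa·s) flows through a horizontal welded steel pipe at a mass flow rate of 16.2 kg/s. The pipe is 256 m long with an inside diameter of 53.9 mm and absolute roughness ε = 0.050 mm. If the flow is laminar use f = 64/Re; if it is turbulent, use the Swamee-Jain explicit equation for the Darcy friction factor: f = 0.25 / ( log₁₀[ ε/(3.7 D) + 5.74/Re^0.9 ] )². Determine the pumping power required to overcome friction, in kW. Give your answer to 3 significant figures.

P ≈ 94.4 kW

A = πD²/4 = π(0.0539)²/4 = 0.002282 m²; mean velocity V = ṁ/(ρA) = 16.2/(1250 · 0.002282) = 5.68 m/s.
Reynolds number Re = ρVD/μ = 1250 · 5.68 · 0.0539 / 0.455 = 841.1.
Re < 2300 → laminar flow, so f = 64/Re = 64/841.1 = 0.07609 (the turbulent correlation is not needed).
Darcy-Weisbach: ΔP = f(L/D)(ρV²/2) = 0.07609·(256/0.0539)·(1250·5.68²/2) = 0.07609·4750·2.016e+04 = 7.287e+06 Pa.
Q = ṁ/ρ = 16.2/1250 = 0.01296 m³/s.
Pumping power P = QΔP = 0.01296·7.287e+06 = 94440 W = 94.4 kW.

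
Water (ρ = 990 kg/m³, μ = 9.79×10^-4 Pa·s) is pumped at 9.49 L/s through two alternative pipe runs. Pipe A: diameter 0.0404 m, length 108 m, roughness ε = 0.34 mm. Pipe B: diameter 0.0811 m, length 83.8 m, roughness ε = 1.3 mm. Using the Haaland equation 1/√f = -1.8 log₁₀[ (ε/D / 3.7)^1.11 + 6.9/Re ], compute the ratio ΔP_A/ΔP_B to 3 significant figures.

ΔP_A/ΔP_B ≈ 33.6

Pipe A: V = Q/A = 0.00949/0.001282 = 7.403 m/s; Re = 3.024e+05; ε/D = 0.00842; Haaland → f = 0.03606; ΔP_A = f(L/D)(ρV²/2) = 2.615e+06 Pa.
Pipe B: V = Q/A = 0.00949/0.005166 = 1.837 m/s; Re = 1.507e+05; ε/D = 0.016; Haaland → f = 0.04514; ΔP_B = f(L/D)(ρV²/2) = 7.791e+04 Pa.
ΔP_A/ΔP_B = 2.615e+06/7.791e+04 = 33.6.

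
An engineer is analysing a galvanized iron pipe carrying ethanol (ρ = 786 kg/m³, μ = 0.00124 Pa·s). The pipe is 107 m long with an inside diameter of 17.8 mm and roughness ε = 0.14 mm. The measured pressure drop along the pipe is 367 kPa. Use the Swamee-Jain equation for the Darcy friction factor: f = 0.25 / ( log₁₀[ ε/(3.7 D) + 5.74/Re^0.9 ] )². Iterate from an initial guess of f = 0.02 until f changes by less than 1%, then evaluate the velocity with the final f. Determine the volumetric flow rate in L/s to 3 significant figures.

Rearranging Darcy-Weisbach: V = √(2·ΔP·D/(f·L·ρ)). With ε/D = 0.00014/0.0178 = 0.00787, iterate starting from f = 0.02:
  f = 0.02 → V = √(2·3.67e+05·0.0178/(0.02·107·786)) = 2.787 m/s; Re = ρVD/μ = 3.145e+04; f → 0.0376
  f = 0.0376 → V = 2.033 m/s; Re = 2.293e+04; f → 0.0384
  f = 0.0384 → V = 2.011 m/s; Re = 2.269e+04; f → 0.03843
Converged (Δf/f < 1%). With the final f = 0.03843: V = √(2·3.67e+05·0.0178/(0.03843·107·786)) = 2.011 m/s.
Q = V·A = 2.011·(π/4·0.0178²) = 0.0005003 m³/s = 0.500 L/s.

Q ≈ 0.500 L/s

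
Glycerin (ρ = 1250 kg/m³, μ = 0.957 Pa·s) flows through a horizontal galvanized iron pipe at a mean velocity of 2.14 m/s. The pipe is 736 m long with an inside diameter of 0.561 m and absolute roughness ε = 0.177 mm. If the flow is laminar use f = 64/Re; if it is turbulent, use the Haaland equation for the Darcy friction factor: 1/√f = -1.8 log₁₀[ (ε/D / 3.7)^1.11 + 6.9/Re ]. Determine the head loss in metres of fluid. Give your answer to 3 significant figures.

h_f ≈ 12.5 m

Reynolds number Re = ρVD/μ = 1250 · 2.14 · 0.561 / 0.957 = 1568.
Re < 2300 → laminar flow, so f = 64/Re = 64/1568 = 0.04081 (the turbulent correlation is not needed).
Darcy-Weisbach: ΔP = f(L/D)(ρV²/2) = 0.04081·(736/0.561)·(1250·2.14²/2) = 0.04081·1312·2862 = 1.533e+05 Pa.
Head loss h_f = ΔP/(ρg) = 1.533e+05/(1250·9.81) = 12.5 m.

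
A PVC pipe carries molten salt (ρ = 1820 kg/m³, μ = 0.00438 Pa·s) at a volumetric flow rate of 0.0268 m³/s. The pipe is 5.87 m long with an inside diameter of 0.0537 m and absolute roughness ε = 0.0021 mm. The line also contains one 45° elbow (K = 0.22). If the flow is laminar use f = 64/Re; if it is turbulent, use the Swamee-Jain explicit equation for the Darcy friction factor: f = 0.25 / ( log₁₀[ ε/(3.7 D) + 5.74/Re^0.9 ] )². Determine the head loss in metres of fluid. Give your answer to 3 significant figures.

h_f ≈ 13.4 m

Cross-sectional area A = πD²/4 = π(0.0537)²/4 = 0.002265 m²; mean velocity V = Q/A = 0.0268/0.002265 = 11.83 m/s.
Reynolds number Re = ρVD/μ = 1820 · 11.83 · 0.0537 / 0.00438 = 2.64e+05.
Re > 4000 → turbulent. Relative roughness ε/D = 2.1e-06/0.0537 = 3.91e-05. Swamee-Jain: f = 0.25/(log₁₀[3.91e-05/3.7 + 5.74/2.64e+05^0.9])² = 0.25/(log₁₀[1.06e-05 + 7.58e-05])² = 0.25/(-4.064)² = 0.01514.
Total minor-loss coefficient ΣK = 1·0.22 = 0.22.
ΔP = [f·L/D + ΣK]·(ρV²/2) = [0.01514·5.87/0.0537 + 0.22]·(1820·11.83²/2) = [1.655 + 0.22]·1.274e+05 = 2.389e+05 Pa.
Head loss h_f = ΔP/(ρg) = 2.389e+05/(1820·9.81) = 13.4 m.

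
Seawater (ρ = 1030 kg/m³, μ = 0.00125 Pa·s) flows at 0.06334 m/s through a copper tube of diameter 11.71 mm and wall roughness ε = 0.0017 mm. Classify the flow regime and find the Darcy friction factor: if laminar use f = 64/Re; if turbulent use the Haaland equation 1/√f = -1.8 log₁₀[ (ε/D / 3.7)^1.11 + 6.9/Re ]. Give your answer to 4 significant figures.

Re = ρVD/μ = 1030·0.06334·0.01171/0.00125 = 611.2.
Re < 2300 → laminar, so f = 64/Re = 0.1047 (roughness is irrelevant in laminar flow).

f ≈ 0.1047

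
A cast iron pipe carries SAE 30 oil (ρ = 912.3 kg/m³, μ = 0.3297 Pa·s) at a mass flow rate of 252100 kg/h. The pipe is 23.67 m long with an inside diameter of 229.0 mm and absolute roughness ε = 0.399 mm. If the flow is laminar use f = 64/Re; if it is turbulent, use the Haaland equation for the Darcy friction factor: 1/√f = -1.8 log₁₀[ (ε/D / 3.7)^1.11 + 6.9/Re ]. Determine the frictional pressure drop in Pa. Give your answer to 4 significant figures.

ΔP ≈ 8875 Pa

ṁ = 252100 kg/h = 252100/3600 = 70.03 kg/s.
A = πD²/4 = π(0.229)²/4 = 0.04119 m²; mean velocity V = ṁ/(ρA) = 70.03/(912.3 · 0.04119) = 1.864 m/s.
Reynolds number Re = ρVD/μ = 912.3 · 1.864 · 0.229 / 0.33 = 1181.
Re < 2300 → laminar flow, so f = 64/Re = 64/1181 = 0.05419 (the turbulent correlation is not needed).
Darcy-Weisbach: ΔP = f(L/D)(ρV²/2) = 0.05419·(23.67/0.229)·(912.3·1.864²/2) = 0.05419·103.4·1584 = 8875 Pa.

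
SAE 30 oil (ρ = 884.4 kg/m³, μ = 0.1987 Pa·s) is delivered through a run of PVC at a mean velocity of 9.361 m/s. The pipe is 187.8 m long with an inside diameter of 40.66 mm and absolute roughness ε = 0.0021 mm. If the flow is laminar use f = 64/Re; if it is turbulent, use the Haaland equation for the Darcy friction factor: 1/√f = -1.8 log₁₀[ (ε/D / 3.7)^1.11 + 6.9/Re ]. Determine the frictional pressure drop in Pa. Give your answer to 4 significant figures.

Reynolds number Re = ρVD/μ = 884.4 · 9.361 · 0.04066 / 0.199 = 1694.
Re < 2300 → laminar flow, so f = 64/Re = 64/1694 = 0.03778 (the turbulent correlation is not needed).
Darcy-Weisbach: ΔP = f(L/D)(ρV²/2) = 0.03778·(187.8/0.04066)·(884.4·9.361²/2) = 0.03778·4619·3.875e+04 = 6.761e+06 Pa.

ΔP ≈ 6761000 Pa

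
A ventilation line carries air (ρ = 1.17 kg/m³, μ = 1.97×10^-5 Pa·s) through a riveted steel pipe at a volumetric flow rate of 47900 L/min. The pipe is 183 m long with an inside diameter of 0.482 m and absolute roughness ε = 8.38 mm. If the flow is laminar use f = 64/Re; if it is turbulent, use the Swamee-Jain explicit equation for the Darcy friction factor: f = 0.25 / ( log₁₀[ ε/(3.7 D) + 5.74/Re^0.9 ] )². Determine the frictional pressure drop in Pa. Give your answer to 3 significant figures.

ΔP ≈ 198 Pa

Q = 47900 L/min = 47900/60000 = 0.7983 m³/s.
Cross-sectional area A = πD²/4 = π(0.482)²/4 = 0.1825 m²; mean velocity V = Q/A = 0.7983/0.1825 = 4.375 m/s.
Reynolds number Re = ρVD/μ = 1.17 · 4.375 · 0.482 / 1.97e-05 = 1.252e+05.
Re > 4000 → turbulent. Relative roughness ε/D = 0.00838/0.482 = 0.0174. Swamee-Jain: f = 0.25/(log₁₀[0.0174/3.7 + 5.74/1.252e+05^0.9])² = 0.25/(log₁₀[0.0047 + 0.000148])² = 0.25/(-2.315)² = 0.04667.
Darcy-Weisbach: ΔP = f(L/D)(ρV²/2) = 0.04667·(183/0.482)·(1.17·4.375²/2) = 0.04667·379.7·11.2 = 198.4 Pa.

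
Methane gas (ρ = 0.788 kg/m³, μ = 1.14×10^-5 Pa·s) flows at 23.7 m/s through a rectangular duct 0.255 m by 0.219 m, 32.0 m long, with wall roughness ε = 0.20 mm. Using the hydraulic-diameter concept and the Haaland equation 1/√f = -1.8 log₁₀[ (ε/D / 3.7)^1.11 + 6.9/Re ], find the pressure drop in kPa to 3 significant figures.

ΔP ≈ 0.591 kPa

Hydraulic diameter D_h = 4A/P = 4·(0.255·0.219)/(2·(0.255+0.219)) = 0.2234/0.948 = 0.2356 m.
Re = ρVD_h/μ = 0.788·23.7·0.2356/1.14e-05 = 3.86e+05.
ε/D_h = 0.0002/0.2356 = 0.000849; Haaland gives 1/√f = -1.8 log₁₀[9.13e-05+1.79e-05] = 7.132, so f = 0.01966.
ΔP = f(L/D_h)(ρV²/2) = 0.01966·32/0.2356·221.3 = 590.9 Pa.
ΔP = 0.591 kPa.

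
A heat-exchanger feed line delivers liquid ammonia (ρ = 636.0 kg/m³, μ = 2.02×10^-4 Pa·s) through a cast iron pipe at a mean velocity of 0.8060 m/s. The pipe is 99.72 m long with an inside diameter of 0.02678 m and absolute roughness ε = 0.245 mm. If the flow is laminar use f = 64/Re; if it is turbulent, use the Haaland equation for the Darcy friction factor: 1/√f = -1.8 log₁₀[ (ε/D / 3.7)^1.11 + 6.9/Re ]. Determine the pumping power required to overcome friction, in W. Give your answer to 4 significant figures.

P ≈ 13.17 W

Reynolds number Re = ρVD/μ = 636 · 0.806 · 0.02678 / 0.000202 = 6.796e+04.
Re > 4000 → turbulent. Relative roughness ε/D = 0.000245/0.02678 = 0.00915. Haaland: 1/√f = -1.8 log₁₀[(0.00915/3.7)^1.11 + 6.9/6.796e+04] = -1.8 log₁₀[0.00128 + 0.000102] = 5.149, so f = 0.03772.
Darcy-Weisbach: ΔP = f(L/D)(ρV²/2) = 0.03772·(99.72/0.02678)·(636·0.806²/2) = 0.03772·3724·206.6 = 2.902e+04 Pa.
Q = V·A = 0.806·0.0005633 = 0.000454 m³/s.
Pumping power P = QΔP = 0.000454·2.902e+04 = 13.174 W = 13.17 W.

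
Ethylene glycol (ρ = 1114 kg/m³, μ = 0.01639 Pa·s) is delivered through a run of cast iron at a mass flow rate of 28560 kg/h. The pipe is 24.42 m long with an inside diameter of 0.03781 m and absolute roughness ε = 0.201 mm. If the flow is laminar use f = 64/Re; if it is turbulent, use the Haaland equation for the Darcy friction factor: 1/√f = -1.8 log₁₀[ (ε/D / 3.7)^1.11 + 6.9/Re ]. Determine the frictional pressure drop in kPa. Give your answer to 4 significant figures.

ΔP ≈ 513.4 kPa

ṁ = 28560 kg/h = 28560/3600 = 7.933 kg/s.
A = πD²/4 = π(0.03781)²/4 = 0.001123 m²; mean velocity V = ṁ/(ρA) = 7.933/(1114 · 0.001123) = 6.343 m/s.
Reynolds number Re = ρVD/μ = 1114 · 6.343 · 0.03781 / 0.0164 = 1.63e+04.
Re > 4000 → turbulent. Relative roughness ε/D = 0.000201/0.03781 = 0.00532. Haaland: 1/√f = -1.8 log₁₀[(0.00532/3.7)^1.11 + 6.9/1.63e+04] = -1.8 log₁₀[0.000699 + 0.000423] = 5.31, so f = 0.03547.
Darcy-Weisbach: ΔP = f(L/D)(ρV²/2) = 0.03547·(24.42/0.03781)·(1114·6.343²/2) = 0.03547·645.9·2.241e+04 = 5.134e+05 Pa.
ΔP = 5.134e+05 Pa = 513.4 kPa.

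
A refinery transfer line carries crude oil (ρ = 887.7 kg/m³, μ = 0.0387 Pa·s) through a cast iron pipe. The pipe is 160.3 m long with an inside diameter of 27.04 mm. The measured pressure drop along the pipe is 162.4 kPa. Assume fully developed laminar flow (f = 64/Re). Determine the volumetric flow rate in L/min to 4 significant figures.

Q ≈ 20.61 L/min

For laminar flow, f = 64/Re with Re = ρVD/μ, so Darcy-Weisbach reduces to ΔP = 32μLV/D². Solving for V: V = ΔP·D²/(32μL) = 1.624e+05·(0.02704)²/(32·0.0387·160.3) = 0.5981 m/s.
Check: Re = ρVD/μ = 887.7·0.5981·0.02704/0.0387 = 371 < 2300, so the laminar assumption holds.
Q = V·A = 0.5981·(π/4·0.02704²) = 0.0003435 m³/s = 20.61 L/min.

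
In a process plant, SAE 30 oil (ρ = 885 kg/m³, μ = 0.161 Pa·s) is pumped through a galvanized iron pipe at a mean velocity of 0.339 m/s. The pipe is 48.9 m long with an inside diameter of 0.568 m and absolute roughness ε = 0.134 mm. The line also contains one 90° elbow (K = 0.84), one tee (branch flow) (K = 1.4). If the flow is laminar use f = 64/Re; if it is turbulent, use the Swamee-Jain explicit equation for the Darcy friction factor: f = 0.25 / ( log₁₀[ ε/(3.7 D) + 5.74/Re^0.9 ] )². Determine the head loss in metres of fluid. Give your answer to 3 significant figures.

Reynolds number Re = ρVD/μ = 885 · 0.339 · 0.568 / 0.161 = 1058.
Re < 2300 → laminar flow, so f = 64/Re = 64/1058 = 0.06047 (the turbulent correlation is not needed).
Total minor-loss coefficient ΣK = 1·0.84 + 1·1.4 = 2.24.
ΔP = [f·L/D + ΣK]·(ρV²/2) = [0.06047·48.9/0.568 + 2.24]·(885·0.339²/2) = [5.206 + 2.24]·50.85 = 378.6 Pa.
Head loss h_f = ΔP/(ρg) = 378.6/(885·9.81) = 0.0436 m.

h_f ≈ 0.0436 m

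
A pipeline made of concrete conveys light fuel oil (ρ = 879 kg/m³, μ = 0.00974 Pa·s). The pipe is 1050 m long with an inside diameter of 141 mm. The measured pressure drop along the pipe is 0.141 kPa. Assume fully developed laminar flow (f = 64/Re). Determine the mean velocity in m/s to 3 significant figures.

V ≈ 0.00857 m/s

For laminar flow, f = 64/Re with Re = ρVD/μ, so Darcy-Weisbach reduces to ΔP = 32μLV/D². Solving for V: V = ΔP·D²/(32μL) = 141·(0.141)²/(32·0.00974·1050) = 0.008566 m/s.
Check: Re = ρVD/μ = 879·0.008566·0.141/0.00974 = 109 < 2300, so the laminar assumption holds.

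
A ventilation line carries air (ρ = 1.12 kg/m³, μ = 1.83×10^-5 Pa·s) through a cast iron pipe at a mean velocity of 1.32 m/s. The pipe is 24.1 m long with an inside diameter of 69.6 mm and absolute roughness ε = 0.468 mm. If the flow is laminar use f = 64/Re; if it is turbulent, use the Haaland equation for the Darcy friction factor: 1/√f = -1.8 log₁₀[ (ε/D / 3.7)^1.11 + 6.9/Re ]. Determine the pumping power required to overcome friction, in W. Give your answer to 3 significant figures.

P ≈ 0.0734 W

Reynolds number Re = ρVD/μ = 1.12 · 1.32 · 0.0696 / 1.83e-05 = 5623.
Re > 4000 → turbulent. Relative roughness ε/D = 0.000468/0.0696 = 0.00672. Haaland: 1/√f = -1.8 log₁₀[(0.00672/3.7)^1.11 + 6.9/5623] = -1.8 log₁₀[0.000908 + 0.00123] = 4.807, so f = 0.04327.
Darcy-Weisbach: ΔP = f(L/D)(ρV²/2) = 0.04327·(24.1/0.0696)·(1.12·1.32²/2) = 0.04327·346.3·0.9757 = 14.62 Pa.
Q = V·A = 1.32·0.003805 = 0.005022 m³/s.
Pumping power P = QΔP = 0.005022·14.62 = 0.07343 W = 0.0734 W.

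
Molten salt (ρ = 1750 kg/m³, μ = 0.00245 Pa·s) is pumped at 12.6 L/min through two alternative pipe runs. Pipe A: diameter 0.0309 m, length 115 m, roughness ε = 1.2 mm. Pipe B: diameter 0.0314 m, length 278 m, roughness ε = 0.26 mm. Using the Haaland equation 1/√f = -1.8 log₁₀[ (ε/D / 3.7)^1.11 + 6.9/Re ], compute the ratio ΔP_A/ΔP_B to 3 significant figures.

ΔP_A/ΔP_B ≈ 0.692

Pipe A: V = Q/A = 0.00021/0.0007499 = 0.28 m/s; Re = 6181; ε/D = 0.0388; Haaland → f = 0.06826; ΔP_A = f(L/D)(ρV²/2) = 1.743e+04 Pa.
Pipe B: V = Q/A = 0.00021/0.0007744 = 0.2712 m/s; Re = 6082; ε/D = 0.00828; Haaland → f = 0.0442; ΔP_B = f(L/D)(ρV²/2) = 2.518e+04 Pa.
ΔP_A/ΔP_B = 1.743e+04/2.518e+04 = 0.692.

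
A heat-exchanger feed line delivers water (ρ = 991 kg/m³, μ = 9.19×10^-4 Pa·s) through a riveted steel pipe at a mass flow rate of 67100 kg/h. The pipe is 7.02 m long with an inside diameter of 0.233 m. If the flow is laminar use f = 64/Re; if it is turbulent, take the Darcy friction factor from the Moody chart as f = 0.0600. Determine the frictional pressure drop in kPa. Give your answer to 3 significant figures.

ṁ = 67100 kg/h = 67100/3600 = 18.64 kg/s.
A = πD²/4 = π(0.233)²/4 = 0.04264 m²; mean velocity V = ṁ/(ρA) = 18.64/(991 · 0.04264) = 0.4411 m/s.
Reynolds number Re = ρVD/μ = 991 · 0.4411 · 0.233 / 0.000919 = 1.108e+05.
Re > 4000 → turbulent; use the Moody-chart value f = 0.0600.
Darcy-Weisbach: ΔP = f(L/D)(ρV²/2) = 0.06·(7.02/0.233)·(991·0.4411²/2) = 0.06·30.13·96.41 = 174.3 Pa.
ΔP = 174.3 Pa = 0.174 kPa.

ΔP ≈ 0.174 kPa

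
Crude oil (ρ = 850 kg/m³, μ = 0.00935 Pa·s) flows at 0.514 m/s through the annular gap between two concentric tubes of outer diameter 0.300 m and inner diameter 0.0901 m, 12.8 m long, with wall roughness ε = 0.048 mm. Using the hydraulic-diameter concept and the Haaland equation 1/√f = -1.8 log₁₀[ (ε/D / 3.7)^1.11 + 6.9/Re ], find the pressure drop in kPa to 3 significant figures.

ΔP ≈ 0.214 kPa

Hydraulic diameter D_h = 4A/P = D_o - D_i = 0.3 - 0.0901 = 0.2099 m.
Re = ρVD_h/μ = 850·0.514·0.2099/0.00935 = 9808.
ε/D_h = 4.8e-05/0.2099 = 0.000229; Haaland gives 1/√f = -1.8 log₁₀[2.13e-05+0.000704] = 5.652, so f = 0.03131.
ΔP = f(L/D_h)(ρV²/2) = 0.03131·12.8/0.2099·112.3 = 214.4 Pa.
ΔP = 0.214 kPa.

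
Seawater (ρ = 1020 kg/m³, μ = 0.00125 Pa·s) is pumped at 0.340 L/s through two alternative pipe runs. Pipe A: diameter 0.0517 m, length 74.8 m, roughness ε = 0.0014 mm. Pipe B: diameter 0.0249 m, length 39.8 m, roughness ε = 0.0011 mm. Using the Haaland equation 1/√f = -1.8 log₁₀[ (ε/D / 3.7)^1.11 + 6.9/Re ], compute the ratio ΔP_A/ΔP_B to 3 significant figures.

Pipe A: V = Q/A = 0.00034/0.002099 = 0.162 m/s; Re = 6833; ε/D = 2.71e-05; Haaland → f = 0.03441; ΔP_A = f(L/D)(ρV²/2) = 666 Pa.
Pipe B: V = Q/A = 0.00034/0.000487 = 0.6982 m/s; Re = 1.419e+04; ε/D = 4.42e-05; Haaland → f = 0.02817; ΔP_B = f(L/D)(ρV²/2) = 1.12e+04 Pa.
ΔP_A/ΔP_B = 666/1.12e+04 = 0.0595.

ΔP_A/ΔP_B ≈ 0.0595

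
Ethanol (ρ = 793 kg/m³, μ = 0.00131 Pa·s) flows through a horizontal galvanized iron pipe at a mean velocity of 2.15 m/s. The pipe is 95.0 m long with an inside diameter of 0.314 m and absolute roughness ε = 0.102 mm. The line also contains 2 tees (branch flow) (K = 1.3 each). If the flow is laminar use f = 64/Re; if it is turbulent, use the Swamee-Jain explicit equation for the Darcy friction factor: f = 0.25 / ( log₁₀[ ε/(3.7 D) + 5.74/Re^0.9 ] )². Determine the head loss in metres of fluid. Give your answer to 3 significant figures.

Reynolds number Re = ρVD/μ = 793 · 2.15 · 0.314 / 0.00131 = 4.087e+05.
Re > 4000 → turbulent. Relative roughness ε/D = 0.000102/0.314 = 0.000325. Swamee-Jain: f = 0.25/(log₁₀[0.000325/3.7 + 5.74/4.087e+05^0.9])² = 0.25/(log₁₀[8.78e-05 + 5.11e-05])² = 0.25/(-3.857)² = 0.0168.
Total minor-loss coefficient ΣK = 2·1.3 = 2.6.
ΔP = [f·L/D + ΣK]·(ρV²/2) = [0.0168·95/0.314 + 2.6]·(793·2.15²/2) = [5.084 + 2.6]·1833 = 1.408e+04 Pa.
Head loss h_f = ΔP/(ρg) = 1.408e+04/(793·9.81) = 1.81 m.

h_f ≈ 1.81 m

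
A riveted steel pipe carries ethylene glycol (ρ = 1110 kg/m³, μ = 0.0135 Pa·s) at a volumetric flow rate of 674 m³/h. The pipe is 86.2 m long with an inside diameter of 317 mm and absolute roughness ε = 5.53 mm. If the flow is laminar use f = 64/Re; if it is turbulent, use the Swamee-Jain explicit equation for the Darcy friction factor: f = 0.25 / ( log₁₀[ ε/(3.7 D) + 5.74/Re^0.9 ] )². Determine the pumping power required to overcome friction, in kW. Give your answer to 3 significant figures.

P ≈ 7.50 kW

Q = 674 m³/h = 674/3600 = 0.1872 m³/s.
Cross-sectional area A = πD²/4 = π(0.317)²/4 = 0.07892 m²; mean velocity V = Q/A = 0.1872/0.07892 = 2.372 m/s.
Reynolds number Re = ρVD/μ = 1110 · 2.372 · 0.317 / 0.0135 = 6.183e+04.
Re > 4000 → turbulent. Relative roughness ε/D = 0.00553/0.317 = 0.0174. Swamee-Jain: f = 0.25/(log₁₀[0.0174/3.7 + 5.74/6.183e+04^0.9])² = 0.25/(log₁₀[0.00471 + 0.00028])² = 0.25/(-2.301)² = 0.0472.
Darcy-Weisbach: ΔP = f(L/D)(ρV²/2) = 0.0472·(86.2/0.317)·(1110·2.372²/2) = 0.0472·271.9·3123 = 4.008e+04 Pa.
Pumping power P = QΔP = 0.1872·4.008e+04 = 7504 W = 7.50 kW.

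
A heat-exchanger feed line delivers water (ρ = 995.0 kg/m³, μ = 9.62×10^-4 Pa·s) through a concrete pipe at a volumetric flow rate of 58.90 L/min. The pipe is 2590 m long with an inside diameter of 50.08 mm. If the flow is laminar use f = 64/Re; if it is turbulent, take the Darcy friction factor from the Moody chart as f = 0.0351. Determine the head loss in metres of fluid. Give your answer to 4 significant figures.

h_f ≈ 22.98 m

Q = 58.90 L/min = 58.90/60000 = 0.0009817 m³/s.
Cross-sectional area A = πD²/4 = π(0.05008)²/4 = 0.00197 m²; mean velocity V = Q/A = 0.0009817/0.00197 = 0.4984 m/s.
Reynolds number Re = ρVD/μ = 995 · 0.4984 · 0.05008 / 0.000962 = 2.581e+04.
Re > 4000 → turbulent; use the Moody-chart value f = 0.0351.
Darcy-Weisbach: ΔP = f(L/D)(ρV²/2) = 0.0351·(2590/0.05008)·(995·0.4984²/2) = 0.0351·5.172e+04·123.6 = 2.243e+05 Pa.
Head loss h_f = ΔP/(ρg) = 2.243e+05/(995·9.81) = 22.98 m.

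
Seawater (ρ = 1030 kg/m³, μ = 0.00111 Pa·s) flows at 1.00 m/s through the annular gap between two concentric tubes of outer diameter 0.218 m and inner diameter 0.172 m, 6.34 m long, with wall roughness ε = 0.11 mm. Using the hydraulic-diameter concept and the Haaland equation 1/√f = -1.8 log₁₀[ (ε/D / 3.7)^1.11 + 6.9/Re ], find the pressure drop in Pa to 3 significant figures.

Hydraulic diameter D_h = 4A/P = D_o - D_i = 0.218 - 0.172 = 0.046 m.
Re = ρVD_h/μ = 1030·1·0.046/0.00111 = 4.268e+04.
ε/D_h = 0.00011/0.046 = 0.00239; Haaland gives 1/√f = -1.8 log₁₀[0.000288+0.000162] = 6.025, so f = 0.02755.
ΔP = f(L/D_h)(ρV²/2) = 0.02755·6.34/0.046·515 = 1956 Pa.

ΔP ≈ 1960 Pa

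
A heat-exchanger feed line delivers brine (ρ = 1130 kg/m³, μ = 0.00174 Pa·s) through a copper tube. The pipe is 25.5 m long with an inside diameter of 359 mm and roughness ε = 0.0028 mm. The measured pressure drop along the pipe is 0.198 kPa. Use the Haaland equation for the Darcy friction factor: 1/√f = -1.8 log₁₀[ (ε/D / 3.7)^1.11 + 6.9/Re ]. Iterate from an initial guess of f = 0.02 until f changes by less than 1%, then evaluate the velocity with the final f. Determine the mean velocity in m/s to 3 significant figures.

V ≈ 0.538 m/s

Rearranging Darcy-Weisbach: V = √(2·ΔP·D/(f·L·ρ)). With ε/D = 2.8e-06/0.359 = 7.8e-06, iterate starting from f = 0.02:
  f = 0.02 → V = √(2·198·0.359/(0.02·25.5·1130)) = 0.4967 m/s; Re = ρVD/μ = 1.158e+05; f → 0.01732
  f = 0.01732 → V = 0.5337 m/s; Re = 1.244e+05; f → 0.01707
  f = 0.01707 → V = 0.5376 m/s; Re = 1.253e+05; f → 0.01704
Converged (Δf/f < 1%). With the final f = 0.01704: V = √(2·198·0.359/(0.01704·25.5·1130)) = 0.538 m/s.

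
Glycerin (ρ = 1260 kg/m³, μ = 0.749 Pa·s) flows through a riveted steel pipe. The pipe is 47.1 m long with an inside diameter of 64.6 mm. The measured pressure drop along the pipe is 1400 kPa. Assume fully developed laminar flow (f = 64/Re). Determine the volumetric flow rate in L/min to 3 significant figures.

For laminar flow, f = 64/Re with Re = ρVD/μ, so Darcy-Weisbach reduces to ΔP = 32μLV/D². Solving for V: V = ΔP·D²/(32μL) = 1.4e+06·(0.0646)²/(32·0.749·47.1) = 5.175 m/s.
Check: Re = ρVD/μ = 1260·5.175·0.0646/0.749 = 562.4 < 2300, so the laminar assumption holds.
Q = V·A = 5.175·(π/4·0.0646²) = 0.01696 m³/s = 1020 L/min.

Q ≈ 1020 L/min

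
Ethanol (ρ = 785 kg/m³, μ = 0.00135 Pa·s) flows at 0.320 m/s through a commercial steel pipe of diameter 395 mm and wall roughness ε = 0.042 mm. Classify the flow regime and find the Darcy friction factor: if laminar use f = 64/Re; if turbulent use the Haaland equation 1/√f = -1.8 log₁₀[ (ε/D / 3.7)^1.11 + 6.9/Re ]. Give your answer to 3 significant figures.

Re = ρVD/μ = 785·0.32·0.395/0.00135 = 7.35e+04.
Re > 4000 → turbulent. ε/D = 4.2e-05/0.395 = 0.000106; Haaland: 1/√f = -1.8 log₁₀[9.1e-06 + 9.39e-05] = 7.177, so f = 0.01941.

f ≈ 0.0194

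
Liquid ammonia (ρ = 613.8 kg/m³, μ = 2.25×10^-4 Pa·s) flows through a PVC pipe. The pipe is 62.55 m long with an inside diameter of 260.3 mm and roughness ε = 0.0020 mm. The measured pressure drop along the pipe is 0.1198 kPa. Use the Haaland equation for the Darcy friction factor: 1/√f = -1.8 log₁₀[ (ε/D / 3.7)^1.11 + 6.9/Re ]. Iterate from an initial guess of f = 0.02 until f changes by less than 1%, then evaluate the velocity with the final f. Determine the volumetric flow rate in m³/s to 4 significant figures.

Q ≈ 0.01745 m³/s

Rearranging Darcy-Weisbach: V = √(2·ΔP·D/(f·L·ρ)). With ε/D = 2e-06/0.2603 = 7.68e-06, iterate starting from f = 0.02:
  f = 0.02 → V = √(2·119.8·0.2603/(0.02·62.55·613.8)) = 0.285 m/s; Re = ρVD/μ = 2.024e+05; f → 0.01551
  f = 0.01551 → V = 0.3236 m/s; Re = 2.298e+05; f → 0.01514
  f = 0.01514 → V = 0.3276 m/s; Re = 2.326e+05; f → 0.0151
Converged (Δf/f < 1%). With the final f = 0.0151: V = √(2·119.8·0.2603/(0.0151·62.55·613.8)) = 0.328 m/s.
Q = V·A = 0.328·(π/4·0.2603²) = 0.01745 m³/s = 0.01745 m³/s.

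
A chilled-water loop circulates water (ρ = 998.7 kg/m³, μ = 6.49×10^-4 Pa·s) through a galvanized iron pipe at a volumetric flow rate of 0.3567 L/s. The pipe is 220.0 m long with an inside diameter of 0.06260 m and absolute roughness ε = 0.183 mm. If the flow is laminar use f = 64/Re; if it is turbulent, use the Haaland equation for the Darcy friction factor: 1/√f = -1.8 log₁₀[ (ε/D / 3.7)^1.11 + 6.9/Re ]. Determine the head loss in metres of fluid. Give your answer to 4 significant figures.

Q = 0.3567 L/s = 0.3567/1000 = 0.0003567 m³/s.
Cross-sectional area A = πD²/4 = π(0.0626)²/4 = 0.003078 m²; mean velocity V = Q/A = 0.0003567/0.003078 = 0.1159 m/s.
Reynolds number Re = ρVD/μ = 998.7 · 0.1159 · 0.0626 / 0.000649 = 1.116e+04.
Re > 4000 → turbulent. Relative roughness ε/D = 0.000183/0.0626 = 0.00292. Haaland: 1/√f = -1.8 log₁₀[(0.00292/3.7)^1.11 + 6.9/1.116e+04] = -1.8 log₁₀[0.00036 + 0.000618] = 5.417, so f = 0.03408.
Darcy-Weisbach: ΔP = f(L/D)(ρV²/2) = 0.03408·(220/0.0626)·(998.7·0.1159²/2) = 0.03408·3514·6.707 = 803.2 Pa.
Head loss h_f = ΔP/(ρg) = 803.2/(998.7·9.81) = 0.08198 m.

h_f ≈ 0.08198 m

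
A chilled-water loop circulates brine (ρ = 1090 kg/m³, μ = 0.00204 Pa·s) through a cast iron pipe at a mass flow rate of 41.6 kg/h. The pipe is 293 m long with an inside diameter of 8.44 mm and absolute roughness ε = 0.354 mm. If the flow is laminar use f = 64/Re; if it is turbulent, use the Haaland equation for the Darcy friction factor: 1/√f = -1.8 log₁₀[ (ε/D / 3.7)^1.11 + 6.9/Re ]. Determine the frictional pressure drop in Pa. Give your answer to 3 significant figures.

ΔP ≈ 50900 Pa

ṁ = 41.6 kg/h = 41.6/3600 = 0.01156 kg/s.
A = πD²/4 = π(0.00844)²/4 = 5.595e-05 m²; mean velocity V = ṁ/(ρA) = 0.01156/(1090 · 5.595e-05) = 0.1895 m/s.
Reynolds number Re = ρVD/μ = 1090 · 0.1895 · 0.00844 / 0.00204 = 854.5.
Re < 2300 → laminar flow, so f = 64/Re = 64/854.5 = 0.07489 (the turbulent correlation is not needed).
Darcy-Weisbach: ΔP = f(L/D)(ρV²/2) = 0.07489·(293/0.00844)·(1090·0.1895²/2) = 0.07489·3.472e+04·19.57 = 5.088e+04 Pa.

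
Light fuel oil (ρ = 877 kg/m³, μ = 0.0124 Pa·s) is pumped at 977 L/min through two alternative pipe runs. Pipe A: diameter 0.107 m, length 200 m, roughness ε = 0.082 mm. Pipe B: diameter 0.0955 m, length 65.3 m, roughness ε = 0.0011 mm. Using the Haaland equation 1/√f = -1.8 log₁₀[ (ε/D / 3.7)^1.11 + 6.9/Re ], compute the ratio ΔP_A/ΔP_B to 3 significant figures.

ΔP_A/ΔP_B ≈ 1.86

Pipe A: V = Q/A = 0.01628/0.008992 = 1.811 m/s; Re = 1.37e+04; ε/D = 0.000766; Haaland → f = 0.02953; ΔP_A = f(L/D)(ρV²/2) = 7.937e+04 Pa.
Pipe B: V = Q/A = 0.01628/0.007163 = 2.273 m/s; Re = 1.535e+04; ε/D = 1.15e-05; Haaland → f = 0.02756; ΔP_B = f(L/D)(ρV²/2) = 4.27e+04 Pa.
ΔP_A/ΔP_B = 7.937e+04/4.27e+04 = 1.86.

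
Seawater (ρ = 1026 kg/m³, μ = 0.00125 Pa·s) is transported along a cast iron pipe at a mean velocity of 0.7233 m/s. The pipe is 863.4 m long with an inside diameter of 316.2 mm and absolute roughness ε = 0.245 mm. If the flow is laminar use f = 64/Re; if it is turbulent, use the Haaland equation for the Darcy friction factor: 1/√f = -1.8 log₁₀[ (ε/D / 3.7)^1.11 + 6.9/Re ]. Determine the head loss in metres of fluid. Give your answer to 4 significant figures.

Reynolds number Re = ρVD/μ = 1026 · 0.7233 · 0.3162 / 0.00125 = 1.877e+05.
Re > 4000 → turbulent. Relative roughness ε/D = 0.000245/0.3162 = 0.000775. Haaland: 1/√f = -1.8 log₁₀[(0.000775/3.7)^1.11 + 6.9/1.877e+05] = -1.8 log₁₀[8.25e-05 + 3.68e-05] = 7.063, so f = 0.02005.
Darcy-Weisbach: ΔP = f(L/D)(ρV²/2) = 0.02005·(863.4/0.3162)·(1026·0.7233²/2) = 0.02005·2731·268.4 = 1.469e+04 Pa.
Head loss h_f = ΔP/(ρg) = 1.469e+04/(1026·9.81) = 1.460 m.

h_f ≈ 1.460 m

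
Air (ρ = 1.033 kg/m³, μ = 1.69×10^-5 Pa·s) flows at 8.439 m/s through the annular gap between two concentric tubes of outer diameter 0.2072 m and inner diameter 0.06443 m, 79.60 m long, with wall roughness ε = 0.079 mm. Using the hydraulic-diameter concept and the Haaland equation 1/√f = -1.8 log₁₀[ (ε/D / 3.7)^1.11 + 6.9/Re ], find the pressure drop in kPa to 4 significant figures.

Hydraulic diameter D_h = 4A/P = D_o - D_i = 0.2072 - 0.06443 = 0.1428 m.
Re = ρVD_h/μ = 1.033·8.439·0.1428/1.69e-05 = 7.364e+04.
ε/D_h = 7.9e-05/0.1428 = 0.000553; Haaland gives 1/√f = -1.8 log₁₀[5.68e-05+9.37e-05] = 6.881, so f = 0.02112.
ΔP = f(L/D_h)(ρV²/2) = 0.02112·79.6/0.1428·36.78 = 433.2 Pa.
ΔP = 0.4332 kPa.

ΔP ≈ 0.4332 kPa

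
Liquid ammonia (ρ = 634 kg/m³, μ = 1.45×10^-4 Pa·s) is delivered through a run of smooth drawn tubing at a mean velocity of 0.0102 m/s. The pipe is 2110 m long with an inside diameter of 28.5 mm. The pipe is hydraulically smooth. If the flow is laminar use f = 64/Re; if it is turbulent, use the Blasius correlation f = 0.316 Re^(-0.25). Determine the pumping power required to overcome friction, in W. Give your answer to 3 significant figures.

P ≈ 8.00×10^-4 W

Reynolds number Re = ρVD/μ = 634 · 0.0102 · 0.0285 / 0.000145 = 1271.
Re < 2300 → laminar flow, so f = 64/Re = 64/1271 = 0.05035 (the turbulent correlation is not needed).
Darcy-Weisbach: ΔP = f(L/D)(ρV²/2) = 0.05035·(2110/0.0285)·(634·0.0102²/2) = 0.05035·7.404e+04·0.03298 = 122.9 Pa.
Q = V·A = 0.0102·0.0006379 = 6.507e-06 m³/s.
Pumping power P = QΔP = 6.507e-06·122.9 = 8.000×10^-4 W = 8.00×10^-4 W.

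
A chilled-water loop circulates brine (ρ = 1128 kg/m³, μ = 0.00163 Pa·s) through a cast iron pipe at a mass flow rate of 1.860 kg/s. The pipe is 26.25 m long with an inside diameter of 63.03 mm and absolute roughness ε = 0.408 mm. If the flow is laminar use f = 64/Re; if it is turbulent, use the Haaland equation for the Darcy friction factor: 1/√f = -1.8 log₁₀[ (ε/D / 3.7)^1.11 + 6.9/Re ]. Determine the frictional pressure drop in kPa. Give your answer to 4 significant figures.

ΔP ≈ 2.355 kPa

A = πD²/4 = π(0.06303)²/4 = 0.00312 m²; mean velocity V = ṁ/(ρA) = 1.86/(1128 · 0.00312) = 0.5285 m/s.
Reynolds number Re = ρVD/μ = 1128 · 0.5285 · 0.06303 / 0.00163 = 2.305e+04.
Re > 4000 → turbulent. Relative roughness ε/D = 0.000408/0.06303 = 0.00647. Haaland: 1/√f = -1.8 log₁₀[(0.00647/3.7)^1.11 + 6.9/2.305e+04] = -1.8 log₁₀[0.00087 + 0.000299] = 5.278, so f = 0.0359.
Darcy-Weisbach: ΔP = f(L/D)(ρV²/2) = 0.0359·(26.25/0.06303)·(1128·0.5285²/2) = 0.0359·416.5·157.5 = 2355 Pa.
ΔP = 2355 Pa = 2.355 kPa.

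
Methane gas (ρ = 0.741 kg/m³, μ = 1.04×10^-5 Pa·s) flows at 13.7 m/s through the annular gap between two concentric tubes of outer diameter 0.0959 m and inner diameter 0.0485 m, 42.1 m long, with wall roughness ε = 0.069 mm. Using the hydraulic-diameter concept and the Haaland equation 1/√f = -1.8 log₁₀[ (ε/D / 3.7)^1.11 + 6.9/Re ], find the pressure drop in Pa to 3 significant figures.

Hydraulic diameter D_h = 4A/P = D_o - D_i = 0.0959 - 0.0485 = 0.0474 m.
Re = ρVD_h/μ = 0.741·13.7·0.0474/1.04e-05 = 4.627e+04.
ε/D_h = 6.9e-05/0.0474 = 0.00146; Haaland gives 1/√f = -1.8 log₁₀[0.000166+0.000149] = 6.303, so f = 0.02518.
ΔP = f(L/D_h)(ρV²/2) = 0.02518·42.1/0.0474·69.54 = 1555 Pa.

ΔP ≈ 1550 Pa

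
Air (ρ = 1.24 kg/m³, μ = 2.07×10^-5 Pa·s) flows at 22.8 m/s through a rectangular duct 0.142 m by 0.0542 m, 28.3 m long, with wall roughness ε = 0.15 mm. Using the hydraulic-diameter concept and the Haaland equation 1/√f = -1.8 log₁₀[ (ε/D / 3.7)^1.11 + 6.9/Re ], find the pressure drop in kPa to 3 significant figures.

ΔP ≈ 2.87 kPa

Hydraulic diameter D_h = 4A/P = 4·(0.142·0.0542)/(2·(0.142+0.0542)) = 0.03079/0.3924 = 0.07845 m.
Re = ρVD_h/μ = 1.24·22.8·0.07845/2.07e-05 = 1.072e+05.
ε/D_h = 0.00015/0.07845 = 0.00191; Haaland gives 1/√f = -1.8 log₁₀[0.000225+6.44e-05] = 6.37, so f = 0.02464.
ΔP = f(L/D_h)(ρV²/2) = 0.02464·28.3/0.07845·322.3 = 2865 Pa.
ΔP = 2.87 kPa.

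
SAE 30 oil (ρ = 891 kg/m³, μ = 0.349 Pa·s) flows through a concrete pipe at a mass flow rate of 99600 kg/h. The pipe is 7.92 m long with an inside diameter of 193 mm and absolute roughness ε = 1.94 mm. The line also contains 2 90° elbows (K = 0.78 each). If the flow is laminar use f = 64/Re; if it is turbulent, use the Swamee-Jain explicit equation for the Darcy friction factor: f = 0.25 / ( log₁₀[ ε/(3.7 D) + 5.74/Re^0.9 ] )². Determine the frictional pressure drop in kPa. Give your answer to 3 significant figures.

ṁ = 99600 kg/h = 99600/3600 = 27.67 kg/s.
A = πD²/4 = π(0.193)²/4 = 0.02926 m²; mean velocity V = ṁ/(ρA) = 27.67/(891 · 0.02926) = 1.061 m/s.
Reynolds number Re = ρVD/μ = 891 · 1.061 · 0.193 / 0.349 = 523.
Re < 2300 → laminar flow, so f = 64/Re = 64/523 = 0.1224 (the turbulent correlation is not needed).
Total minor-loss coefficient ΣK = 2·0.78 = 1.56.
ΔP = [f·L/D + ΣK]·(ρV²/2) = [0.1224·7.92/0.193 + 1.56]·(891·1.061²/2) = [5.022 + 1.56]·501.9 = 3303 Pa.
ΔP = 3303 Pa = 3.30 kPa.

ΔP ≈ 3.30 kPa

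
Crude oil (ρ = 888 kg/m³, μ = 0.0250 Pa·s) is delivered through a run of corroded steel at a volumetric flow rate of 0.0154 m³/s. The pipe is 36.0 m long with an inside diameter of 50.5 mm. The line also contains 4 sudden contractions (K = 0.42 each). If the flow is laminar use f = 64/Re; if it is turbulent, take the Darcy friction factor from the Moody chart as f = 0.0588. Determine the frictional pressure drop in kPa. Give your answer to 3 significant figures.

ΔP ≈ 1140 kPa

Cross-sectional area A = πD²/4 = π(0.0505)²/4 = 0.002003 m²; mean velocity V = Q/A = 0.0154/0.002003 = 7.689 m/s.
Reynolds number Re = ρVD/μ = 888 · 7.689 · 0.0505 / 0.025 = 1.379e+04.
Re > 4000 → turbulent; use the Moody-chart value f = 0.0588.
Total minor-loss coefficient ΣK = 4·0.42 = 1.68.
ΔP = [f·L/D + ΣK]·(ρV²/2) = [0.0588·36/0.0505 + 1.68]·(888·7.689²/2) = [41.92 + 1.68]·2.625e+04 = 1.144e+06 Pa.
ΔP = 1.144e+06 Pa = 1140 kPa.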